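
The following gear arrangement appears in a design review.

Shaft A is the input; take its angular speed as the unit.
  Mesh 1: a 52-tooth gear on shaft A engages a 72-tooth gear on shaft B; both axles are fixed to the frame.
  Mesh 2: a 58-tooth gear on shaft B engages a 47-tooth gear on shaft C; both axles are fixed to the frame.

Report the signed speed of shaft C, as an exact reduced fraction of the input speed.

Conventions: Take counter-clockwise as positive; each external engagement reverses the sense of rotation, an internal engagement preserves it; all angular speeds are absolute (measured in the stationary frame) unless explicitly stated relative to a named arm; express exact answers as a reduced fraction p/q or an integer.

2-mesh fixed-axis compound train (all bearings frame-fixed)
mesh 1 [52T→72T]: |ω|/ω_in = 1×52/72 = 13/18, sense flips to −
mesh 2 [58T→47T]: |ω|/ω_in = (13/18)×58/47 = 377/423, sense flips to +
signed output speed (× input speed) = 377/423

377/423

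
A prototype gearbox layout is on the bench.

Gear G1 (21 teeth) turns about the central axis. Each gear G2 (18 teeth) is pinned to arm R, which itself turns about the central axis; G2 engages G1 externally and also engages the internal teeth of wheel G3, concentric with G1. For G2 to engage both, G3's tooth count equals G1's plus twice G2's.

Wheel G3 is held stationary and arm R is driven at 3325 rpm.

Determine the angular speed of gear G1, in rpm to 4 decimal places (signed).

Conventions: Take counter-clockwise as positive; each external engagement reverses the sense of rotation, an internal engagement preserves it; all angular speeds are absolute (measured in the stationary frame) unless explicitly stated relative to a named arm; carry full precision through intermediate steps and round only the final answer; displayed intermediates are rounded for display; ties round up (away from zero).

planetary set (21T centre, 18T on arm, 57T internal) — Willis relation
normalise by the input: solve with ω_arm = 1, then scale by 3325 rpm
ring teeth: 21 + 2·18 = 57
21(ω_sun−ω_arm) = −57(ω_ring−ω_arm),  ω_ring = 0, ω_arm = 1
ω_sun = 1 − (57/21)(0−1) = 26/7
scale: ω_sun = 26/7 × 3325 rpm = +12350.0000 rpm

+12350.0000 rpm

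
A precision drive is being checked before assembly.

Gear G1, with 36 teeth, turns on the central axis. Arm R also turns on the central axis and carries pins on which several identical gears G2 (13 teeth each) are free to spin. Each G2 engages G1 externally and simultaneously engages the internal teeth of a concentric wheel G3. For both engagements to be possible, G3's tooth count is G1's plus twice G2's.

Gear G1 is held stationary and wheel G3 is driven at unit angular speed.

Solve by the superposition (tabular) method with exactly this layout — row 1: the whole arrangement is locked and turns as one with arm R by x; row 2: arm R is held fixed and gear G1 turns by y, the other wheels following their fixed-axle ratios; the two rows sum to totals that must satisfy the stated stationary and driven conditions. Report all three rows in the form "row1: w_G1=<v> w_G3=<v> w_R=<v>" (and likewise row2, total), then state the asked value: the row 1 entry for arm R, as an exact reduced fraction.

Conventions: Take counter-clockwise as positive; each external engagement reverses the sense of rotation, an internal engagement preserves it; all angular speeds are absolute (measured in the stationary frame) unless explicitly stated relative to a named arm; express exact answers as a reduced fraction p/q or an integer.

planetary set (36T centre, 13T on arm, 62T internal) — Willis relation
superposition row 1 [locked train]: every member turns x
row 2 (arm held, sun turns y): ω_ring = −(36/62)·y, ω_arm = 0
boundary: total ω_sun = x + y = 0 and total ω_ring = x − (36/62)·y = 1  ⇒  y = -31/49, x = 31/49
row 2 ring = −(36/62)·(-31/49) = 18/49
totals (row 1 + row 2): sun 31/49 + (-31/49) = 0, ring 31/49 + 18/49 = 1, arm 31/49 + 0 = 31/49
asked cell (row1, arm) = 31/49

row1: w_G1=31/49 w_G3=31/49 w_R=31/49
row2: w_G1=-31/49 w_G3=18/49 w_R=0
total: w_G1=0 w_G3=1 w_R=31/49
asked value: 31/49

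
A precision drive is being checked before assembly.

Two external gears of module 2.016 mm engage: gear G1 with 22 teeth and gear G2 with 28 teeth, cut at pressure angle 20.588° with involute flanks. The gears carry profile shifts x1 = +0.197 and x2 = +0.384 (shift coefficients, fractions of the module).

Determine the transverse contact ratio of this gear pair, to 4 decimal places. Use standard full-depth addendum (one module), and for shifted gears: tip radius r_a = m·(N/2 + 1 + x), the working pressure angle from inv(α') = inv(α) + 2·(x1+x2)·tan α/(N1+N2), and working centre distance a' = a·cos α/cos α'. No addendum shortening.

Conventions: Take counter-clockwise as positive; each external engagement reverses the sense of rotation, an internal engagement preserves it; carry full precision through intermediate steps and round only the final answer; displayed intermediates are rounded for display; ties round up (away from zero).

single-mesh involute tooth geometry (22T engaging 28T at module 2.016)
base radii: r_b1 = 20.759690, r_b2 = 26.421424
tip radii: r_a1 = 24.589152, r_a2 = 31.014144
inv(α') = inv(20.588°) + 2·(+0.197+0.384)·tan α/(22+28) = 0.02503768  ⇒  α' = 23.61384°
a' = a·cos α / cos α' = 50.4000·cos 20.588°/cos 23.61384° = 51.492812
action lengths: √(r_a1²−r_b1²) = 13.178075, √(r_a2²−r_b2²) = 16.241475
base pitch p_b = π·m·cos α = 5.928954
CR = (13.178075 + 16.241475 − 51.492812·sin 23.61384°)/5.928954 = 1.483071
contact ratio ≈ 1.4831

1.4831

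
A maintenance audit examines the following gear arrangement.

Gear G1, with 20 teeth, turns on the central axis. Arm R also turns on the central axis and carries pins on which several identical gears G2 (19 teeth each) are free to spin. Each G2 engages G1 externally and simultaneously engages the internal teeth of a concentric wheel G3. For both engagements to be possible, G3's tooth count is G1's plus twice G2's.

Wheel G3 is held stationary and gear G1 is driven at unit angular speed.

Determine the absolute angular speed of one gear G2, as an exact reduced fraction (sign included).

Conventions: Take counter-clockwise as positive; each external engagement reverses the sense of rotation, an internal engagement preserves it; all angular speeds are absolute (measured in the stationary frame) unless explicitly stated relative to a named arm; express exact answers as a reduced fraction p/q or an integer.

-10/19

class = planetary set [G3 = 20+2·19 = 58; Willis about the carrier]
ring teeth: 20 + 2·19 = 58
20(ω_sun−ω_arm) = −58(ω_ring−ω_arm),  ω_ring = 0, ω_sun = 1
20(1−ω_arm) = −58(0−ω_arm)  ⇒  78·ω_arm = 20  ⇒  ω_arm = 10/39
sun–planet mesh: 20·(1−10/39) = −19·(ω_p−ω_arm)  ⇒  ω_p−ω_arm = -580/741
ω_p = 10/39 − 580/741 = -10/19
exact speed ratio = -10/19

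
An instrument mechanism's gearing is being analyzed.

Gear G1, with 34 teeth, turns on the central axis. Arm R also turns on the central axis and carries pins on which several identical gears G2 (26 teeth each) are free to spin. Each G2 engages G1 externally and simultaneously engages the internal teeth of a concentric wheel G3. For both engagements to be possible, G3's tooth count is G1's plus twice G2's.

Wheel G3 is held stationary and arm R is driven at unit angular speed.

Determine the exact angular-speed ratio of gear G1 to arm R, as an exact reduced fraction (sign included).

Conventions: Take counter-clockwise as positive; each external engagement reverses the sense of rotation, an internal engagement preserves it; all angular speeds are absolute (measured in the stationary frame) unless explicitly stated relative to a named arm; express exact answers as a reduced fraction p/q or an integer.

planetary set (34T centre, 26T on arm, 86T internal) — Willis relation
ring teeth: 34 + 2·26 = 86
34(ω_sun−ω_arm) = −86(ω_ring−ω_arm),  ω_ring = 0, ω_arm = 1
ω_sun = 1 − (86/34)(0−1) = 60/17
ω_out/ω_in = 60/17

60/17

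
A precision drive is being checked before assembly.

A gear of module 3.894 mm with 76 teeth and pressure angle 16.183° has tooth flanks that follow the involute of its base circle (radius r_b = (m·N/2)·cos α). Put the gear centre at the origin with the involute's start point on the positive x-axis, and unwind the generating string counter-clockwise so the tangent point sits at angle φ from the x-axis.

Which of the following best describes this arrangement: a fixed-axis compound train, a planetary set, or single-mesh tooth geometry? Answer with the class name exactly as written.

single-mesh involute tooth geometry (76T wheel at module 3.894)
classification: single-mesh tooth geometry

single-mesh tooth geometry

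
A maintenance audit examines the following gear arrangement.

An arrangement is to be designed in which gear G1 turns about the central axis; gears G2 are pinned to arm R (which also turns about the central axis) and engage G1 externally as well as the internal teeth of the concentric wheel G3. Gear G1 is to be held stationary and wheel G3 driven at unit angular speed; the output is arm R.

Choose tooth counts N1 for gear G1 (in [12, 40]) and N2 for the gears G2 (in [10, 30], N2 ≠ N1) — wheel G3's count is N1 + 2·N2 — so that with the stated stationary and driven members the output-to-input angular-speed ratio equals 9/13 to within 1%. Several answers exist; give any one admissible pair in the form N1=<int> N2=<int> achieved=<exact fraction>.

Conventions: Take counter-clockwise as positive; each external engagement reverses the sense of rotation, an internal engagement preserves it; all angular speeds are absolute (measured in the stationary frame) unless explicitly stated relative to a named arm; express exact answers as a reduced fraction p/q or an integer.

N1=16 N2=10 achieved=9/13

topology: planetary set — design target 9/13, arm = carrier (Willis)
Willis with ω_sun = 0: ω_arm/ω_ring = N3/(N1+N3); set equal to 9/13  ⇒  N3/N1 = (9/13)/(1 − 9/13) = 9/4
N3 = N1 + 2·N2  ⇒  N2/N1 = (N3/N1 − 1)/2 = (9/4 − 1)/2 = 5/8
smallest multiple with N1 ≥ 12 and N2 ≥ 10: k = 2  ⇒  N1 = 2·8 = 16, N2 = 2·5 = 10 (N1 ≤ 40, N2 ≤ 30, N2 ≠ N1 ✓), N3 = 16 + 2·10 = 36
check: N3/(N1+N3) with N1 = 16, N3 = 36 gives 9/13; |achieved − target| = 0 ≤ 9/1300 ✓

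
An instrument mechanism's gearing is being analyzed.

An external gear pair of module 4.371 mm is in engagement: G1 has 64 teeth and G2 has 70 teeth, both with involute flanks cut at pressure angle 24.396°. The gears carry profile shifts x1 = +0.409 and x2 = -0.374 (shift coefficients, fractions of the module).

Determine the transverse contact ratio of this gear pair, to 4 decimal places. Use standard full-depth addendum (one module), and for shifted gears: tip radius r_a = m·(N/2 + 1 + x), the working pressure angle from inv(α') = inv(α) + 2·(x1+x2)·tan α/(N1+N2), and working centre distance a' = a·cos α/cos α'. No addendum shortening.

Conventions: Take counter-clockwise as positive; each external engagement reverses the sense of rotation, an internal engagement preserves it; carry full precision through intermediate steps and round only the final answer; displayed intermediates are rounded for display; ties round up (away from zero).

1.5693

recognized (one external pair, fixed centres): single-mesh tooth geometry, m = 4.371, N1 = 64, N2 = 70
base radii: r_b1 = 127.383179, r_b2 = 139.325352
tip radii: r_a1 = 146.030739, r_a2 = 155.721246
inv(α') = inv(24.396°) + 2·(+0.409-0.374)·tan α/(64+70) = 0.02798234  ⇒  α' = 24.46179°
a' = a·cos α / cos α' = 292.8570·cos 24.396°/cos 24.46179° = 293.009791
action lengths: √(r_a1²−r_b1²) = 71.403799, √(r_a2²−r_b2²) = 69.552519
base pitch p_b = π·m·cos α = 12.505814
CR = (71.403799 + 69.552519 − 293.009791·sin 24.46179°)/12.505814 = 1.569267
contact ratio ≈ 1.5693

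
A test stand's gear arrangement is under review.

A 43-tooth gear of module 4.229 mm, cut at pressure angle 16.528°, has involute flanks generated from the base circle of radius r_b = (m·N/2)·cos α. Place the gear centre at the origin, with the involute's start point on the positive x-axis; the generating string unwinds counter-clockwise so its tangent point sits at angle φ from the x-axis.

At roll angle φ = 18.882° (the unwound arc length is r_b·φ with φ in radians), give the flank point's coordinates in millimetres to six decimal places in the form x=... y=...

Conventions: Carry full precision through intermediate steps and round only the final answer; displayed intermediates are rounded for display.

x=91.772247 y=1.028682

recognized (one wheel, involute flank): single-mesh tooth geometry, m = 4.229, N = 43
pitch radius r_p = m·N/2 = 4.229·43/2 = 90.923500
base radius r_b = r_p·cos α = 90.923500·cos 16.528° = 87.166616
roll angle φ = 18.882° = 0.32955307 rad
x = r_b·(cos φ + φ·sin φ) = 91.772247
y = r_b·(sin φ − φ·cos φ) = 1.028682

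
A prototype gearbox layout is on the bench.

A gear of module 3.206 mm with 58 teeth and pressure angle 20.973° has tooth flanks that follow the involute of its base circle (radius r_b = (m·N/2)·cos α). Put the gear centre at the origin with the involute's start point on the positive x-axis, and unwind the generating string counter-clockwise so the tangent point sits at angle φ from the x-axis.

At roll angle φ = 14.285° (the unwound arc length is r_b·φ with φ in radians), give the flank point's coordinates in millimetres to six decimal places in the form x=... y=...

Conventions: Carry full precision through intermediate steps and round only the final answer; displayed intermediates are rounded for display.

x=89.470830 y=0.445699

recognized (one wheel, involute flank): single-mesh tooth geometry, m = 3.206, N = 58
pitch radius r_p = m·N/2 = 3.206·58/2 = 92.974000
base radius r_b = r_p·cos α = 92.974000·cos 20.973° = 86.814398
roll angle φ = 14.285° = 0.24932028 rad
x = r_b·(cos φ + φ·sin φ) = 89.470830
y = r_b·(sin φ − φ·cos φ) = 0.445699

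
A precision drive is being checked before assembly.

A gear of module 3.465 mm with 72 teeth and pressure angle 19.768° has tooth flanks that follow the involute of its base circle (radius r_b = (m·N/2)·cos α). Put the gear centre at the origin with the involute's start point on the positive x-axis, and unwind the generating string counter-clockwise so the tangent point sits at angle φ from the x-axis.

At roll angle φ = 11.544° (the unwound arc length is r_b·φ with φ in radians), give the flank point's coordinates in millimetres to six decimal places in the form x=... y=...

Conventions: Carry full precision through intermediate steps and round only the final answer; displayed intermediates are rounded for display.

topology: single-mesh involute geometry — m = 3.465, N = 72
pitch radius r_p = m·N/2 = 3.465·72/2 = 124.740000
base radius r_b = r_p·cos α = 124.740000·cos 19.768° = 117.389048
roll angle φ = 11.544° = 0.20148081 rad
x = r_b·(cos φ + φ·sin φ) = 119.747597
y = r_b·(sin φ − φ·cos φ) = 0.318745

x=119.747597 y=0.318745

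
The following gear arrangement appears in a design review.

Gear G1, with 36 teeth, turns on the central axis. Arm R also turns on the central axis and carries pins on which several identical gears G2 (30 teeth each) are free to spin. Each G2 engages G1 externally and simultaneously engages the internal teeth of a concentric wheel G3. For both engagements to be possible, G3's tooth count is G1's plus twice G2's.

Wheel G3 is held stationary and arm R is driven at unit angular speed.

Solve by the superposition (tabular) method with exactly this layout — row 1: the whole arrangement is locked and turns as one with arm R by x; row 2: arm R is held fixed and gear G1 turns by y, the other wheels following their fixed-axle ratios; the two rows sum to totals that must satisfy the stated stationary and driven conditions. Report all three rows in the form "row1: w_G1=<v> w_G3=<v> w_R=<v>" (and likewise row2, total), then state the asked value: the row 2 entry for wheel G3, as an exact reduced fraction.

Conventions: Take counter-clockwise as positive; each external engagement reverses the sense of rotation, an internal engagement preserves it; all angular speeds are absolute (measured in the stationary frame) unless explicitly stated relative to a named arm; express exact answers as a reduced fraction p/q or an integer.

recognized (axles ride arm R): planetary set, 36/30/96 teeth
superposition row 1 [locked train]: every member turns x
row 2 (arm held, sun turns y): ω_ring = −(36/96)·y, ω_arm = 0
boundary: total ω_ring = x − (36/96)·y = 0 and total ω_arm = x = 1  ⇒  y = 8/3, x = 1
row 2 ring = −(36/96)·8/3 = -1
totals (row 1 + row 2): sun 1 + 8/3 = 11/3, ring 1 + (-1) = 0, arm 1 + 0 = 1
asked cell (row2, ring) = -1

row1: w_G1=1 w_G3=1 w_R=1
row2: w_G1=8/3 w_G3=-1 w_R=0
total: w_G1=11/3 w_G3=0 w_R=1
asked value: -1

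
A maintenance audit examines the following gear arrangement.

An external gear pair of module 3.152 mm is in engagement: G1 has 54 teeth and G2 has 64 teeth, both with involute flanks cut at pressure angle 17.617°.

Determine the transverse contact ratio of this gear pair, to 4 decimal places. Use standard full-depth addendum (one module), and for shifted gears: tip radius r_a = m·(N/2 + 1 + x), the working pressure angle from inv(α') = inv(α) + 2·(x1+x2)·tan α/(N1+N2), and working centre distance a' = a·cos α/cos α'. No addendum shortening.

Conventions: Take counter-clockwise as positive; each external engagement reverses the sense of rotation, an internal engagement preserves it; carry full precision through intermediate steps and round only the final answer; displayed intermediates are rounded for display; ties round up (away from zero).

1.9304

class = single-mesh tooth geometry [involute pair 54T × 64T, m = 3.152]
base radii: r_b1 = 81.112700, r_b2 = 96.133570
tip radii: r_a1 = 88.256000, r_a2 = 104.016000
no profile shift: α' = α, a' = a
action lengths: √(r_a1²−r_b1²) = 34.782919, √(r_a2²−r_b2²) = 39.719830
base pitch p_b = π·m·cos α = 9.437891
CR = (34.782919 + 39.719830 − 185.968000·sin 17.61700°)/9.437891 = 1.930414
contact ratio ≈ 1.9304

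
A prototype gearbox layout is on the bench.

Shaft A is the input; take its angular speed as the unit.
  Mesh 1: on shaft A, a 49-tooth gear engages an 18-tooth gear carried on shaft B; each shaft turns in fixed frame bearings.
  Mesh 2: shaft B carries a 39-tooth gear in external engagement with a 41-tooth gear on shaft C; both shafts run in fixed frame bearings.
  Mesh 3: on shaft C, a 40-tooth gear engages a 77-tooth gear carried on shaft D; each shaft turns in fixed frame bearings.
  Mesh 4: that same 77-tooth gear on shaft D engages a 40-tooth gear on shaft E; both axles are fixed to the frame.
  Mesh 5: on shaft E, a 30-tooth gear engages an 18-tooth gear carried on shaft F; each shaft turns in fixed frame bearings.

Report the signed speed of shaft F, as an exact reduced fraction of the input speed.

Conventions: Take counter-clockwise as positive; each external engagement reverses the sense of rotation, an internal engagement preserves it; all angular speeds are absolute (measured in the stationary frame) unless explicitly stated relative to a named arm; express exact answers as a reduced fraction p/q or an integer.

-3185/738

5-mesh fixed-axis compound train (all bearings frame-fixed)
mesh 1 [49T→18T]: |ω|/ω_in = 1×49/18 = 49/18, sense flips to −
mesh 2 [39T→41T]: |ω|/ω_in = (49/18)×39/41 = 637/246, sense flips to +
mesh 3 [40T→77T]: |ω|/ω_in = (637/246)×40/77 = 1820/1353, sense flips to −
mesh 4 [77T→40T]: |ω|/ω_in = (1820/1353)×77/40 = 637/246, sense flips to +
mesh 5 [30T→18T]: |ω|/ω_in = (637/246)×30/18 = 3185/738, sense flips to −
signed output speed (× input speed) = -3185/738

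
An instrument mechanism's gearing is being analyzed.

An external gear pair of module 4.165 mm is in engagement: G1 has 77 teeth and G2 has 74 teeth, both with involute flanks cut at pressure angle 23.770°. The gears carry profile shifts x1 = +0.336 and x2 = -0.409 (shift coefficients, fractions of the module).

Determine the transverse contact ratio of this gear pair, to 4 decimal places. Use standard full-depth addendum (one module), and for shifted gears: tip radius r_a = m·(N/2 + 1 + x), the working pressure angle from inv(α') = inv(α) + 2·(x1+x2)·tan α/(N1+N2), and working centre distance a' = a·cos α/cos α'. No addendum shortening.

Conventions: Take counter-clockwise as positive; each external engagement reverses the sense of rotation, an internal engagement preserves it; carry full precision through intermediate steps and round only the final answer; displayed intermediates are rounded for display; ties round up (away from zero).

topology: single-mesh involute geometry — m = 4.165, 77T/74T pair
base radii: r_b1 = 146.749932, r_b2 = 141.032402
tip radii: r_a1 = 165.916940, r_a2 = 156.566515
inv(α') = inv(23.770°) + 2·(+0.336-0.409)·tan α/(77+74) = 0.02513664  ⇒  α' = 23.64346°
a' = a·cos α / cos α' = 314.4575·cos 23.770°/cos 23.64346° = 314.152691
action lengths: √(r_a1²−r_b1²) = 77.413749, √(r_a2²−r_b2²) = 67.992170
base pitch p_b = π·m·cos α = 11.974766
CR = (77.413749 + 67.992170 − 314.152691·sin 23.64346°)/11.974766 = 1.621482
contact ratio ≈ 1.6215

1.6215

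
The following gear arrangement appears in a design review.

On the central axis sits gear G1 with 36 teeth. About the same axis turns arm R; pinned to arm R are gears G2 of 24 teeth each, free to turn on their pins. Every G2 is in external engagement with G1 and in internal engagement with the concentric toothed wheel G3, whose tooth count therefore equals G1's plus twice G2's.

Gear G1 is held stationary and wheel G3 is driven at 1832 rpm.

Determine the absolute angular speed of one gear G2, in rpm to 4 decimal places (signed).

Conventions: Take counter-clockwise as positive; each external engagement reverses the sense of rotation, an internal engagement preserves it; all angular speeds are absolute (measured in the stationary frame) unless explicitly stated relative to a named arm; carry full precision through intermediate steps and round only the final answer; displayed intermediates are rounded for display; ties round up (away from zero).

planetary set (36T centre, 24T on arm, 84T internal) — Willis relation
normalise by the input: solve with ω_ring = 1, then scale by 1832 rpm
ring teeth: 36 + 2·24 = 84
36(ω_sun−ω_arm) = −84(ω_ring−ω_arm),  ω_sun = 0, ω_ring = 1
36(0−ω_arm) = −84(1−ω_arm)  ⇒  120·ω_arm = 84  ⇒  ω_arm = 7/10
sun–planet mesh: 36·(0−7/10) = −24·(ω_p−ω_arm)  ⇒  ω_p−ω_arm = 21/20
ω_p = 7/10 + 21/20 = 7/4
scale: ω_p = 7/4 × 1832 rpm = +3206.0000 rpm

+3206.0000 rpm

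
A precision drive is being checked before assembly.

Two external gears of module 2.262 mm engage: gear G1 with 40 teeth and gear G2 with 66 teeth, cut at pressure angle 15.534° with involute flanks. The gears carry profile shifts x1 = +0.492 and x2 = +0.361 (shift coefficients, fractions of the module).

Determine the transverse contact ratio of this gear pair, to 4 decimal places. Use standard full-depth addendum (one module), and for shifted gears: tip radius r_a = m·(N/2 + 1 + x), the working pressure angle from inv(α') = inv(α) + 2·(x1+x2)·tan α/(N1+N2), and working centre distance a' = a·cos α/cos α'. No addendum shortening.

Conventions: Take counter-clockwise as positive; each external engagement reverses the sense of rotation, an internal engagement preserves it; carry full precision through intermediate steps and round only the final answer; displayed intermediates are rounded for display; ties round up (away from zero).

class = single-mesh tooth geometry [involute pair 40T × 66T, m = 2.262]
base radii: r_b1 = 43.587460, r_b2 = 71.919309
tip radii: r_a1 = 48.614904, r_a2 = 77.724582
inv(α') = inv(15.534°) + 2·(+0.492+0.361)·tan α/(40+66) = 0.01131790  ⇒  α' = 18.29726°
a' = a·cos α / cos α' = 119.8860·cos 15.534°/cos 18.29726° = 121.657723
action lengths: √(r_a1²−r_b1²) = 21.530031, √(r_a2²−r_b2²) = 29.474119
base pitch p_b = π·m·cos α = 6.846702
CR = (21.530031 + 29.474119 − 121.657723·sin 18.29726°)/6.846702 = 1.870984
contact ratio ≈ 1.8710

1.8710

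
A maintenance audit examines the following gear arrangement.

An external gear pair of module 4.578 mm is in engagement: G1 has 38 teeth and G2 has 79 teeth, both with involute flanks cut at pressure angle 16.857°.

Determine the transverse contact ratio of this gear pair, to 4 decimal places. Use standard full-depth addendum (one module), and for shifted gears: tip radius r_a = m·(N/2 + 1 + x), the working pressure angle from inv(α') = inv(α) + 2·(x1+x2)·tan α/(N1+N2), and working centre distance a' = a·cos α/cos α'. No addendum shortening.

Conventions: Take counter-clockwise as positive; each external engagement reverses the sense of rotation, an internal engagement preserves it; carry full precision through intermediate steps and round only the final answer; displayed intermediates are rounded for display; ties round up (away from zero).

1.9613

recognized (one external pair, fixed centres): single-mesh tooth geometry, m = 4.578, N1 = 38, N2 = 79
base radii: r_b1 = 83.244513, r_b2 = 173.060960
tip radii: r_a1 = 91.560000, r_a2 = 185.409000
no profile shift: α' = α, a' = a
action lengths: √(r_a1²−r_b1²) = 38.125906, √(r_a2²−r_b2²) = 66.531205
base pitch p_b = π·m·cos α = 13.764229
CR = (38.125906 + 66.531205 − 267.813000·sin 16.85700°)/13.764229 = 1.961288
contact ratio ≈ 1.9613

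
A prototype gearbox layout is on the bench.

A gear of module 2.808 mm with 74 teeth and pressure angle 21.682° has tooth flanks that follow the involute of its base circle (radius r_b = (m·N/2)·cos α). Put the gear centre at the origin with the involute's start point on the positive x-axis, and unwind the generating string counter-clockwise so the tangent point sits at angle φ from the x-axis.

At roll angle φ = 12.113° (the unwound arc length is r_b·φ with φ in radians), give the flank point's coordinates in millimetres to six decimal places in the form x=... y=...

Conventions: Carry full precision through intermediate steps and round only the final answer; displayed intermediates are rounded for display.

x=98.678714 y=0.302729

class = single-mesh tooth geometry [base-circle involute, m = 2.808, 74T]
pitch radius r_p = m·N/2 = 2.808·74/2 = 103.896000
base radius r_b = r_p·cos α = 103.896000·cos 21.682° = 96.545221
roll angle φ = 12.113° = 0.21141173 rad
x = r_b·(cos φ + φ·sin φ) = 98.678714
y = r_b·(sin φ − φ·cos φ) = 0.302729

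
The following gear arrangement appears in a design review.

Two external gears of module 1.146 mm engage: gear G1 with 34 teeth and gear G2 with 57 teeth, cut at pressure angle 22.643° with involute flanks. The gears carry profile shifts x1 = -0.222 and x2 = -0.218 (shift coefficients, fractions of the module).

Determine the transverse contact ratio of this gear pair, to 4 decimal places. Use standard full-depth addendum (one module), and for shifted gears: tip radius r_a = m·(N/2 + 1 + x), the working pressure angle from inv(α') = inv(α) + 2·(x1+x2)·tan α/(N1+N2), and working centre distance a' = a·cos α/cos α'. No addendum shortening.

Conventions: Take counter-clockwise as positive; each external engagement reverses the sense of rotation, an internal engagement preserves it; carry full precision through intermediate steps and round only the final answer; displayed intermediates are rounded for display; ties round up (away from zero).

1.6984

recognized (one external pair, fixed centres): single-mesh tooth geometry, m = 1.146, N1 = 34, N2 = 57
base radii: r_b1 = 17.980358, r_b2 = 30.143541
tip radii: r_a1 = 20.373588, r_a2 = 33.557172
inv(α') = inv(22.643°) + 2·(-0.222-0.218)·tan α/(34+57) = 0.01791184  ⇒  α' = 21.21796°
a' = a·cos α / cos α' = 52.1430·cos 22.643°/cos 21.21796° = 51.623430
action lengths: √(r_a1²−r_b1²) = 9.580701, √(r_a2²−r_b2²) = 14.746211
base pitch p_b = π·m·cos α = 3.322762
CR = (9.580701 + 14.746211 − 51.623430·sin 21.21796°)/3.322762 = 1.698444
contact ratio ≈ 1.6984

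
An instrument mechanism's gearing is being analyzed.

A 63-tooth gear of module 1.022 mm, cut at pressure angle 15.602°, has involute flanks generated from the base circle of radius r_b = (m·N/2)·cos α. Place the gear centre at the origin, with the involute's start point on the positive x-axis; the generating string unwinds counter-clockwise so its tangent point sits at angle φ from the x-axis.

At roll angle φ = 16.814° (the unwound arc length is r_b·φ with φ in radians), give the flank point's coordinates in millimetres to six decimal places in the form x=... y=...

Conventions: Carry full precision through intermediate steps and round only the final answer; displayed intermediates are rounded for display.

single-mesh involute tooth geometry (63T wheel at module 1.022)
pitch radius r_p = m·N/2 = 1.022·63/2 = 32.193000
base radius r_b = r_p·cos α = 32.193000·cos 15.602° = 31.006790
roll angle φ = 16.814° = 0.29345966 rad
x = r_b·(cos φ + φ·sin φ) = 32.313313
y = r_b·(sin φ − φ·cos φ) = 0.258962

x=32.313313 y=0.258962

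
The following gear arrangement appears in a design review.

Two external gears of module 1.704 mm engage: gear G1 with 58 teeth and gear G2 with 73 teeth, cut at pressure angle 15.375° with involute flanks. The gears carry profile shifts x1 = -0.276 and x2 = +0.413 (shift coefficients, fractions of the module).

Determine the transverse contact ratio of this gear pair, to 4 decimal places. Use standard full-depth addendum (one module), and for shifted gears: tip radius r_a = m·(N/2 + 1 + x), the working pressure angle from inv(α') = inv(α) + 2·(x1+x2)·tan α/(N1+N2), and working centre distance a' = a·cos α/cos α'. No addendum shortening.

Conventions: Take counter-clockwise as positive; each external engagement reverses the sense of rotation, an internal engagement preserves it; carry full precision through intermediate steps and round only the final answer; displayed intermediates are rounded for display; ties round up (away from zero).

single-mesh involute tooth geometry (58T engaging 73T at module 1.704)
base radii: r_b1 = 47.647460, r_b2 = 59.970079
tip radii: r_a1 = 50.649696, r_a2 = 64.603752
inv(α') = inv(15.375°) + 2·(-0.276+0.413)·tan α/(58+73) = 0.00720728  ⇒  α' = 15.79844°
a' = a·cos α / cos α' = 111.6120·cos 15.375°/cos 15.79844° = 111.842339
action lengths: √(r_a1²−r_b1²) = 17.178803, √(r_a2²−r_b2²) = 24.025703
base pitch p_b = π·m·cos α = 5.161687
CR = (17.178803 + 24.025703 − 111.842339·sin 15.79844°)/5.161687 = 2.083616
contact ratio ≈ 2.0836

2.0836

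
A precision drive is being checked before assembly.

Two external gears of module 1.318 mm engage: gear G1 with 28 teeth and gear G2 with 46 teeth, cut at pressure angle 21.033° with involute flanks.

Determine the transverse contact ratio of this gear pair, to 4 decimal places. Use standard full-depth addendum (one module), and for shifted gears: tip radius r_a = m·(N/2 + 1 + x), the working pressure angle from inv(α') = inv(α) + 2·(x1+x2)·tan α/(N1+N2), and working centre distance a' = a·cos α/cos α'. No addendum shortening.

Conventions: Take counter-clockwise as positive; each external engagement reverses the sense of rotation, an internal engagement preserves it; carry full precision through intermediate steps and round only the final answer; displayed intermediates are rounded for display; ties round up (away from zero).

1.6425

single-mesh involute tooth geometry (28T engaging 46T at module 1.318)
base radii: r_b1 = 17.222615, r_b2 = 28.294295
tip radii: r_a1 = 19.770000, r_a2 = 31.632000
no profile shift: α' = α, a' = a
action lengths: √(r_a1²−r_b1²) = 9.707443, √(r_a2²−r_b2²) = 14.142711
base pitch p_b = π·m·cos α = 3.864746
CR = (9.707443 + 14.142711 − 48.766000·sin 21.03300°)/3.864746 = 1.642479
contact ratio ≈ 1.6425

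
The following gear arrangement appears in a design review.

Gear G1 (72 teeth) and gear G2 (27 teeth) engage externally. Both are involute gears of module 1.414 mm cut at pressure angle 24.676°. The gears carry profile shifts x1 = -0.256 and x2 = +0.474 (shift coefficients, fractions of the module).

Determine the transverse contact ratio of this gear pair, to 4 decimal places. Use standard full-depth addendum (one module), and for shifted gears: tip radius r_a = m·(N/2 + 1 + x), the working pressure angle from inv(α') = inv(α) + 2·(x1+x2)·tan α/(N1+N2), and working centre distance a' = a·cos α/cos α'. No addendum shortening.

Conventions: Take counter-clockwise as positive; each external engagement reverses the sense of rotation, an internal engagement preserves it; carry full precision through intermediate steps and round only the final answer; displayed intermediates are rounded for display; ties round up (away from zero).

1.4513

recognized (one external pair, fixed centres): single-mesh tooth geometry, m = 1.414, N1 = 72, N2 = 27
base radii: r_b1 = 46.255606, r_b2 = 17.345852
tip radii: r_a1 = 51.956016, r_a2 = 21.173236
inv(α') = inv(24.676°) + 2·(-0.256+0.474)·tan α/(72+27) = 0.03078717  ⇒  α' = 25.21186°
a' = a·cos α / cos α' = 69.9930·cos 24.676°/cos 25.21186° = 70.298136
action lengths: √(r_a1²−r_b1²) = 23.661075, √(r_a2²−r_b2²) = 12.141966
base pitch p_b = π·m·cos α = 4.036563
CR = (23.661075 + 12.141966 − 70.298136·sin 25.21186°)/4.036563 = 1.451330
contact ratio ≈ 1.4513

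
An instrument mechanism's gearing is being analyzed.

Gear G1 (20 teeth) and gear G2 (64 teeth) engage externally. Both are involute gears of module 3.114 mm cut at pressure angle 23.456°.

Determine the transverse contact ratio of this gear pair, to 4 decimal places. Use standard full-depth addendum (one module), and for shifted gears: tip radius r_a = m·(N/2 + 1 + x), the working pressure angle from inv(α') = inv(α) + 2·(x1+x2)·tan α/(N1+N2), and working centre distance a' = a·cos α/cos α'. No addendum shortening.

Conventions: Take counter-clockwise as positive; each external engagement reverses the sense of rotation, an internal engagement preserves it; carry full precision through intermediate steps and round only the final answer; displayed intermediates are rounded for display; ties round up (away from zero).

1.5360

single-mesh involute tooth geometry (20T engaging 64T at module 3.114)
base radii: r_b1 = 28.566778, r_b2 = 91.413689
tip radii: r_a1 = 34.254000, r_a2 = 102.762000
no profile shift: α' = α, a' = a
action lengths: √(r_a1²−r_b1²) = 18.901738, √(r_a2²−r_b2²) = 46.942156
base pitch p_b = π·m·cos α = 8.974518
CR = (18.901738 + 46.942156 − 130.788000·sin 23.45600°)/8.974518 = 1.535952
contact ratio ≈ 1.5360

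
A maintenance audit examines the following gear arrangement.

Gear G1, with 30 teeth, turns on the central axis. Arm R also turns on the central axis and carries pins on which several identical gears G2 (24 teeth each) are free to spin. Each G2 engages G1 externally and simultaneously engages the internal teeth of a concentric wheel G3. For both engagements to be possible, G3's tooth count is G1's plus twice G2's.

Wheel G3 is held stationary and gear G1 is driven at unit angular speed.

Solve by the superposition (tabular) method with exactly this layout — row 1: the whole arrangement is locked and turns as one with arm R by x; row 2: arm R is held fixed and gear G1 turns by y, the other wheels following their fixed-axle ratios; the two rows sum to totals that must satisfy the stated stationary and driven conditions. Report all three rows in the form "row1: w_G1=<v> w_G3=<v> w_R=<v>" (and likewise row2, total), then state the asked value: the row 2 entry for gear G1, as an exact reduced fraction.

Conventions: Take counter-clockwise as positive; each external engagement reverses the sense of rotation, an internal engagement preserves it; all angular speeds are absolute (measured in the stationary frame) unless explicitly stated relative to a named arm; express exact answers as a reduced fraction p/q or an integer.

row1: w_G1=5/18 w_G3=5/18 w_R=5/18
row2: w_G1=13/18 w_G3=-5/18 w_R=0
total: w_G1=1 w_G3=0 w_R=5/18
asked value: 13/18

class = planetary set [G3 = 30+2·24 = 78; Willis about the carrier]
row 1: whole set turns with the arm by x
superposition row 2 [arm held]: sun y, ring −(30/78)·y, arm 0
boundary: total ω_ring = x − (30/78)·y = 0 and total ω_sun = x + y = 1  ⇒  y = 13/18, x = 5/18
row 2 ring = −(30/78)·13/18 = -5/18
totals (row 1 + row 2): sun 5/18 + 13/18 = 1, ring 5/18 + (-5/18) = 0, arm 5/18 + 0 = 5/18
asked cell (row2, sun) = 13/18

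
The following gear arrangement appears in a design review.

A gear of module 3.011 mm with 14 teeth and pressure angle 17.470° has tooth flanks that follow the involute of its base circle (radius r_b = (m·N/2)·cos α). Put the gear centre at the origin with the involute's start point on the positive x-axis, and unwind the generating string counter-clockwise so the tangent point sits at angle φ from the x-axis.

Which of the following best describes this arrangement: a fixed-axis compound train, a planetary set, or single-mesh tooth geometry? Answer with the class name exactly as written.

single-mesh tooth geometry

single-mesh involute tooth geometry (14T wheel at module 3.011)
classification: single-mesh tooth geometry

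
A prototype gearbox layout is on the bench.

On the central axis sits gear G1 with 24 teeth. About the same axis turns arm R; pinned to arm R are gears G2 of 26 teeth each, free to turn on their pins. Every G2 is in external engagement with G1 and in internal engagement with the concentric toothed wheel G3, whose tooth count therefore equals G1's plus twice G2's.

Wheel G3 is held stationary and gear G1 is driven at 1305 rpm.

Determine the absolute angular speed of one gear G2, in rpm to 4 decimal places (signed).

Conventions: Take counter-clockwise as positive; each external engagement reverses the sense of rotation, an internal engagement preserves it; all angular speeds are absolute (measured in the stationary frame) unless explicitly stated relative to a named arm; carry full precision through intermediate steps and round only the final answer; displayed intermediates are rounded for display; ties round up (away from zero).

-602.3077 rpm

topology: planetary set — G1 24T / G2 26T / G3 76T, arm = carrier (Willis)
normalise by the input: solve with ω_sun = 1, then scale by 1305 rpm
ring teeth: 24 + 2·26 = 76
24(ω_sun−ω_arm) = −76(ω_ring−ω_arm),  ω_ring = 0, ω_sun = 1
24(1−ω_arm) = −76(0−ω_arm)  ⇒  100·ω_arm = 24  ⇒  ω_arm = 6/25
sun–planet mesh: 24·(1−6/25) = −26·(ω_p−ω_arm)  ⇒  ω_p−ω_arm = -228/325
ω_p = 6/25 − 228/325 = -6/13
scale: ω_p = -6/13 × 1305 rpm = -602.3077 rpm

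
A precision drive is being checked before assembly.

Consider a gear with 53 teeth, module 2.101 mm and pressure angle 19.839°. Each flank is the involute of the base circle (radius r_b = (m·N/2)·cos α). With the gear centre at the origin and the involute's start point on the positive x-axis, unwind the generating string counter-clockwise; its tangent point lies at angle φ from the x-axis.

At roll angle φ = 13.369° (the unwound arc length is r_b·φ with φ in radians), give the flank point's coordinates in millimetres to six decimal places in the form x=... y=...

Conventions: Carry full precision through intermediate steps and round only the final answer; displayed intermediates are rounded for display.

class = single-mesh tooth geometry [base-circle involute, m = 2.101, 53T]
pitch radius r_p = m·N/2 = 2.101·53/2 = 55.676500
base radius r_b = r_p·cos α = 55.676500·cos 19.839° = 52.372099
roll angle φ = 13.369° = 0.23333307 rad
x = r_b·(cos φ + φ·sin φ) = 53.778434
y = r_b·(sin φ − φ·cos φ) = 0.220567

x=53.778434 y=0.220567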